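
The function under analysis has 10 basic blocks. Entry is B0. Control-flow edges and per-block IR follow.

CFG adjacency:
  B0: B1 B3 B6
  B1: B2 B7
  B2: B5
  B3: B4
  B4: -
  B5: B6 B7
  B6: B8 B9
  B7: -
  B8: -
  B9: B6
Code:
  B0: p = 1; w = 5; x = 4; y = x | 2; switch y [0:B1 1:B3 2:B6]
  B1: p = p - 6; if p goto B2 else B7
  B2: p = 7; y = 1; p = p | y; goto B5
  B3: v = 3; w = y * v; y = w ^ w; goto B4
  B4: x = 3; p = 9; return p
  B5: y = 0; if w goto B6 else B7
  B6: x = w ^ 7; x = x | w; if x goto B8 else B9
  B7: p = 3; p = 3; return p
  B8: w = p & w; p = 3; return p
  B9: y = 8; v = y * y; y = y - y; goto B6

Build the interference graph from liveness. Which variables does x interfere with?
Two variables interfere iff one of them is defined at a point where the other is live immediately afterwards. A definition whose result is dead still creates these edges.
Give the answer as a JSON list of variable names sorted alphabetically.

Per-block:
  B0: def={p,w,x,y} ue=∅
  B1: def={p} ue={p}
  B2: def={p,y} ue=∅
  B3: def={v,w,y} ue={y}
  B4: def={p,x} ue=∅
  B5: def={y} ue={w}
  B6: def={x} ue={w}
  B7: def={p} ue=∅
  B8: def={p,w} ue={p,w}
  B9: def={v,y} ue=∅

Liveness:
  B0 li=∅ lo={p,w,y}
  B1 li={p,w} lo={w}
  B2 li={w} lo={p,w}
  B3 li={y} lo=∅
  B4 li=∅ lo=∅
  B5 li={p,w} lo={p,w}
  B6 li={p,w} lo={p,w}
  B7 li=∅ lo=∅
  B8 li={p,w} lo=∅
  B9 li={p,w} lo={p,w}

Conflict graph:
  p↔{v,w,x,y}
  v↔{p,w,y}
  w↔{p,v,x,y}
  x↔{p,w}
  y↔{p,v,w}

N(x) = ["p", "w"]

Answer: ["p", "w"]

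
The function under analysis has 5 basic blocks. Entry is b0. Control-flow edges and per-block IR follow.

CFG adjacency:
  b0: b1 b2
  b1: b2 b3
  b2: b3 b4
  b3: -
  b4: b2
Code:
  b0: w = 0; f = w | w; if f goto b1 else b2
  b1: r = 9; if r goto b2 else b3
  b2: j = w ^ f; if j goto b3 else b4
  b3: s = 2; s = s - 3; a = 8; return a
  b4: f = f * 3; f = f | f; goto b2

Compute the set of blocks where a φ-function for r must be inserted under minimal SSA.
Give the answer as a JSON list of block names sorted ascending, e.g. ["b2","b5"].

Answer: ["b2", "b3"]

Derivation:
idom tree: b1←b0 b2←b0 b3←b0 b4←b2
Dom∩ at merges:
  b2: preds {b0,b1,b4}: {b0} ∩ {b0,b1} ∩ {b0,b2,b4} = {b0}; idom=b0
  b3: preds {b1,b2}: {b0,b1} ∩ {b0,b2} = {b0}; idom=b0

DF derivation:
  b2←b0: walk · to b0
  b2←b1: walk b1 to b0
  b2←b4: walk b4→b2 to b0
  b3←b1: walk b1 to b0
  b3←b2: walk b2 to b0
  DF(b0)=∅
  DF(b1)={b2,b3}
  DF(b2)={b2,b3}
  DF(b3)=∅
  DF(b4)={b2}

φ for r: defs {b1}
  DF⁺ = {b2,b3}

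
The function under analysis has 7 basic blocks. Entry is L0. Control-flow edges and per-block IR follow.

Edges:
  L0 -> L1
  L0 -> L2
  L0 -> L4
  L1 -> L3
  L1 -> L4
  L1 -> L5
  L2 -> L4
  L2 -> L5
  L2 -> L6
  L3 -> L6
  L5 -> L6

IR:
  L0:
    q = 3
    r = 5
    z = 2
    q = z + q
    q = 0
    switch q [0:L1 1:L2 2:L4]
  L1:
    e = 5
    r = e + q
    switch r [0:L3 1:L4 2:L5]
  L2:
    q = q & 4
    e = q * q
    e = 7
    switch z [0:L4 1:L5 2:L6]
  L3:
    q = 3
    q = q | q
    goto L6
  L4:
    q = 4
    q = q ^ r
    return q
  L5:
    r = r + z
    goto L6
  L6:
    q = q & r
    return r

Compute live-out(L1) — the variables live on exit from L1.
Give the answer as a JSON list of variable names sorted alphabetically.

def/use:
  L0: {q,r,z} / ∅
  L1: {e,r} / {q}
  L2: {e,q} / {q,z}
  L3: {q} / ∅
  L4: {q} / {r}
  L5: {r} / {r,z}
  L6: {q} / {q,r}

Live sets:
  live L0: ∅→{q,r,z}
  live L1: {q,z}→{q,r,z}
  live L2: {q,r,z}→{q,r,z}
  live L3: {r}→{q,r}
  live L4: {r}→∅
  live L5: {q,r,z}→{q,r}
  live L6: {q,r}→∅

live-out(L1) = ["q", "r", "z"]

Answer: ["q", "r", "z"]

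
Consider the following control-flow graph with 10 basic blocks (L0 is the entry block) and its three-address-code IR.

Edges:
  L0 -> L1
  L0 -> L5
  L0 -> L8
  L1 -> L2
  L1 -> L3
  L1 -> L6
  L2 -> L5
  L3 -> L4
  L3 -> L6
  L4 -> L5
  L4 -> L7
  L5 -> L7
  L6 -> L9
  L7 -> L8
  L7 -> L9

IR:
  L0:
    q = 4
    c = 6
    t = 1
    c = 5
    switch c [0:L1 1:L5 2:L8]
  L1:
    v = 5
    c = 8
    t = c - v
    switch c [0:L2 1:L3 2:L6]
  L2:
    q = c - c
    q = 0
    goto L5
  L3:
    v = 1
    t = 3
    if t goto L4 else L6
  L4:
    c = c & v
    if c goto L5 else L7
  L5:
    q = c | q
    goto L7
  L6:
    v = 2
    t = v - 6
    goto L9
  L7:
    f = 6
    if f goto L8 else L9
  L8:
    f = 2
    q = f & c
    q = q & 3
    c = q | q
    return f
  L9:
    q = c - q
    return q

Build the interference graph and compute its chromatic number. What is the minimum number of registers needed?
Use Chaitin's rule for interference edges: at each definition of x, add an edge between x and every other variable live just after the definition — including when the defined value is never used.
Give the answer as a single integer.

Per-block:
  L0 def {c,q,t} use ∅
  L1 def {c,t,v} use ∅
  L2 def {q} use {c}
  L3 def {t,v} use ∅
  L4 def {c} use {c,v}
  L5 def {q} use {c,q}
  L6 def {t,v} use ∅
  L7 def {f} use ∅
  L8 def {c,f,q} use {c}
  L9 def {q} use {c,q}

Live sets:
  L0 li=∅ lo={c,q}
  L1 li={q} lo={c,q}
  L2 li={c} lo={c,q}
  L3 li={c,q} lo={c,q,v}
  L4 li={c,q,v} lo={c,q}
  L5 li={c,q} lo={c,q}
  L6 li={c,q} lo={c,q}
  L7 li={c,q} lo={c,q}
  L8 li={c} lo=∅
  L9 li={c,q} lo=∅

Interference:
  c: {f,q,t,v}
  f: {c,q}
  q: {c,f,t,v}
  t: {c,q,v}
  v: {c,q,t}

Registers:
  {c,q,t,v} pairwise interfere (4-clique) ⇒ χ ≥ 4
  assign c→r0 f→r2 q→r1 t→r2 v→r3 — no edge inside a register ⇒ χ ≤ 4
  χ = 4

Answer: 4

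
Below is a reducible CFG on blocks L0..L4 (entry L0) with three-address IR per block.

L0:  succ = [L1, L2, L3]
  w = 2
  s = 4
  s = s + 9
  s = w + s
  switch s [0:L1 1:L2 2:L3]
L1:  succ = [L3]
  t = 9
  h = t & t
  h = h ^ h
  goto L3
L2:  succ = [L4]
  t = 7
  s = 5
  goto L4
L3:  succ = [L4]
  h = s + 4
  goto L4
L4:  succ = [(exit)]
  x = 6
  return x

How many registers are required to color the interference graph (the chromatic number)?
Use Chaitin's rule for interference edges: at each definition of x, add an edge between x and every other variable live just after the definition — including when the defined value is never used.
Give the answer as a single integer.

Per-block:
  L0: def={s,w} ue=∅
  L1: def={h,t} ue=∅
  L2: def={s,t} ue=∅
  L3: def={h} ue={s}
  L4: def={x} ue=∅

Liveness:
  live L0: ∅→{s}
  live L1: {s}→{s}
  live L2: ∅→∅
  live L3: {s}→∅
  live L4: ∅→∅

Conflict graph:
  h — {s}
  s — {h,t,w}
  t — {s}
  w — {s}
  x — ∅

Registers:
  {h,s} pairwise interfere (2-clique) ⇒ χ ≥ 2
  assign h→R1 s→R0 t→R1 w→R1 x→R0 — no edge inside a register ⇒ χ ≤ 2
  χ = 2

Answer: 2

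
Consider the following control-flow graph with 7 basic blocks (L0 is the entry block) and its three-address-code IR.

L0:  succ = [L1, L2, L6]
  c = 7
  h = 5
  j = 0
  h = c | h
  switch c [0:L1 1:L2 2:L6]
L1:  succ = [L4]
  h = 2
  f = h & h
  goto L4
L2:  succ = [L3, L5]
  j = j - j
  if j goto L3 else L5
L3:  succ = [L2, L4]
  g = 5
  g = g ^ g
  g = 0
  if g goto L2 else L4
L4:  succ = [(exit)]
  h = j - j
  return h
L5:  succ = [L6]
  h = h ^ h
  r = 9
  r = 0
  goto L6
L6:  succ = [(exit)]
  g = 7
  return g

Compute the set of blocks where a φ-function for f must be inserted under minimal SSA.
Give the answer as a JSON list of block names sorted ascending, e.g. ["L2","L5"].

idom tree: L1←L0 L2←L0 L3←L2 L4←L0 L5←L2 L6←L0
Dom at joins:
  L2: preds {L0,L3}: {L0} ∩ {L0,L2,L3} = {L0}; idom=L0
  L4: preds {L1,L3}: {L0,L1} ∩ {L0,L2,L3} = {L0}; idom=L0
  L6: preds {L0,L5}: {L0} ∩ {L0,L2,L5} = {L0}; idom=L0

Frontier:
  join L2 pred L0: · stop@L0
  join L2 pred L3: L3→L2 stop@L0
  join L4 pred L1: L1 stop@L0
  join L4 pred L3: L3→L2 stop@L0
  join L6 pred L0: · stop@L0
  join L6 pred L5: L5→L2 stop@L0
  L0: DF=∅
  L1: DF={L4}
  L2: DF={L2,L4,L6}
  L3: DF={L2,L4}
  L4: DF=∅
  L5: DF={L6}
  L6: DF=∅

φ for f: defs {L1}
  DF⁺ = {L4}

Answer: ["L4"]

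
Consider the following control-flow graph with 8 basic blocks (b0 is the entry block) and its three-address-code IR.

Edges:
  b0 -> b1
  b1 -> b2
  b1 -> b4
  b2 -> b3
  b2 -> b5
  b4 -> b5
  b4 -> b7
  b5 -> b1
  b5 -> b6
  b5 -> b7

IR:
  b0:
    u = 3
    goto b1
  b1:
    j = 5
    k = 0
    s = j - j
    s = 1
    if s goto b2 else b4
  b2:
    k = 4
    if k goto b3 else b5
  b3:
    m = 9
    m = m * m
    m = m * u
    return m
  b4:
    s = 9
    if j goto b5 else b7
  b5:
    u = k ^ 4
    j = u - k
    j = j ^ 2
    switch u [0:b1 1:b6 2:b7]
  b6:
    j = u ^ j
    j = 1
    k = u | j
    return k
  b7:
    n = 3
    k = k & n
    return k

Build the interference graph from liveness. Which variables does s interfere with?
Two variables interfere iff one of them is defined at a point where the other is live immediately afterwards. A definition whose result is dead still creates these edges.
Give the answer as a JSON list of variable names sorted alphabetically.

Per-block:
  b0: def={u} ue=∅
  b1: def={j,k,s} ue=∅
  b2: def={k} ue=∅
  b3: def={m} ue={u}
  b4: def={s} ue={j}
  b5: def={j,u} ue={k}
  b6: def={j,k} ue={j,u}
  b7: def={k,n} ue={k}

Liveness:
  live b0: ∅→{u}
  live b1: {u}→{j,k,u}
  live b2: {u}→{k,u}
  live b3: {u}→∅
  live b4: {j,k}→{k}
  live b5: {k}→{j,k,u}
  live b6: {j,u}→∅
  live b7: {k}→∅

Interfere edges:
  j: {k,s,u}
  k: {j,n,s,u}
  m: {u}
  n: {k}
  s: {j,k,u}
  u: {j,k,m,s}

N(s) = ["j", "k", "u"]

Answer: ["j", "k", "u"]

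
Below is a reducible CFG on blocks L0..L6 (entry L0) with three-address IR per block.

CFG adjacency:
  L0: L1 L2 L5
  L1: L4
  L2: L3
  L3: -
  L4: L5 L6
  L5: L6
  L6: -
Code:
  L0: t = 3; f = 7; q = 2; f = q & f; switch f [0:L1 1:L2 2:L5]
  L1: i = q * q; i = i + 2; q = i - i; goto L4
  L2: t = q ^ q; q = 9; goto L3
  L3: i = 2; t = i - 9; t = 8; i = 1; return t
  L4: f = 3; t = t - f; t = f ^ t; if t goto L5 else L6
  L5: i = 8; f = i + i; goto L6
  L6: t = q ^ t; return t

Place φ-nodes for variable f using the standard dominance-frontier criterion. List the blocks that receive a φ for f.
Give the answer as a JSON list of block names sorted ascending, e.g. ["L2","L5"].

Answer: ["L5", "L6"]

Analysis:
idom tree: L1←L0 L2←L0 L3←L2 L4←L1 L5←L0 L6←L0
Join-block Dom:
  L5: preds {L0,L4}: {L0} ∩ {L0,L1,L4} = {L0}; idom=L0
  L6: preds {L4,L5}: {L0,L1,L4} ∩ {L0,L5} = {L0}; idom=L0

DF walk-up:
  join L5 pred L0: · stop@L0
  join L5 pred L4: L4→L1 stop@L0
  join L6 pred L4: L4→L1 stop@L0
  join L6 pred L5: L5 stop@L0
  DF(L0)=∅
  DF(L1)={L5,L6}
  DF(L2)=∅
  DF(L3)=∅
  DF(L4)={L5,L6}
  DF(L5)={L6}
  DF(L6)=∅

φ for f: defs {L0,L4,L5}
  DF⁺ = {L5,L6}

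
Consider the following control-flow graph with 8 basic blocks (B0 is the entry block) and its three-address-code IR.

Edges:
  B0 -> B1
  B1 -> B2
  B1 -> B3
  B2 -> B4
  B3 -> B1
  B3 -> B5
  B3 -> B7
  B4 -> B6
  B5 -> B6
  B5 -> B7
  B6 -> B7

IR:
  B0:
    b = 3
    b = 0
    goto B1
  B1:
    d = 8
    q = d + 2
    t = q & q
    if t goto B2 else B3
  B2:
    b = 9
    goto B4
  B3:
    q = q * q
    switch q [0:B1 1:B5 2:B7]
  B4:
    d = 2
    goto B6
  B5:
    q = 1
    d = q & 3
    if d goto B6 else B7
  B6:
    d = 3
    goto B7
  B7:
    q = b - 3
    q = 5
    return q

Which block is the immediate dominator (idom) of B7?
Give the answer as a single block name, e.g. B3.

idom tree: B1←B0 B2←B1 B3←B1 B4←B2 B5←B3 B6←B1 B7←B1
Dom at joins:
  B1: preds {B0,B3}: {B0} ∩ {B0,B1,B3} = {B0}; idom=B0
  B6: preds {B4,B5}: {B0,B1,B2,B4} ∩ {B0,B1,B3,B5} = {B0,B1}; idom=B1
  B7: preds {B3,B5,B6}: {B0,B1,B3} ∩ {B0,B1,B3,B5} ∩ {B0,B1,B6} = {B0,B1}; idom=B1

idom(B7) = B1

Answer: B1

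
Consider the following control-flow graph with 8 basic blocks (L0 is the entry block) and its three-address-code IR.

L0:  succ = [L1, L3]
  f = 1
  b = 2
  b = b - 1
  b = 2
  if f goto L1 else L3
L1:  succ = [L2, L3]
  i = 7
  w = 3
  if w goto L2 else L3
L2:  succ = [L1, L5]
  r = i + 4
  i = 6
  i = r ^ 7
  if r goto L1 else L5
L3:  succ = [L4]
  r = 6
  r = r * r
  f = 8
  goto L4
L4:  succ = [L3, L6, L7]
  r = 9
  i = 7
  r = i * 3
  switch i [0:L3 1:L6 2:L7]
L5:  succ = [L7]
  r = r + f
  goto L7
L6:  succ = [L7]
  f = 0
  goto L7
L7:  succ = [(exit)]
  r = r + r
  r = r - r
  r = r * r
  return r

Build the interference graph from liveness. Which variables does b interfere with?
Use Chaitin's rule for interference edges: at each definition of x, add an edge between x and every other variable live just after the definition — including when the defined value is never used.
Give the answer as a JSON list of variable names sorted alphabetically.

Block summaries:
  L0 def {b,f} use ∅
  L1 def {i,w} use ∅
  L2 def {i,r} use {i}
  L3 def {f,r} use ∅
  L4 def {i,r} use ∅
  L5 def {r} use {f,r}
  L6 def {f} use ∅
  L7 def {r} use {r}

Live sets:
  L0: in=∅ out={f}
  L1: in={f} out={f,i}
  L2: in={f,i} out={f,r}
  L3: in=∅ out=∅
  L4: in=∅ out={r}
  L5: in={f,r} out={r}
  L6: in={r} out={r}
  L7: in={r} out=∅

Conflict graph:
  b — {f}
  f — {b,i,r,w}
  i — {f,r,w}
  r — {f,i}
  w — {f,i}

N(b) = ["f"]

Answer: ["f"]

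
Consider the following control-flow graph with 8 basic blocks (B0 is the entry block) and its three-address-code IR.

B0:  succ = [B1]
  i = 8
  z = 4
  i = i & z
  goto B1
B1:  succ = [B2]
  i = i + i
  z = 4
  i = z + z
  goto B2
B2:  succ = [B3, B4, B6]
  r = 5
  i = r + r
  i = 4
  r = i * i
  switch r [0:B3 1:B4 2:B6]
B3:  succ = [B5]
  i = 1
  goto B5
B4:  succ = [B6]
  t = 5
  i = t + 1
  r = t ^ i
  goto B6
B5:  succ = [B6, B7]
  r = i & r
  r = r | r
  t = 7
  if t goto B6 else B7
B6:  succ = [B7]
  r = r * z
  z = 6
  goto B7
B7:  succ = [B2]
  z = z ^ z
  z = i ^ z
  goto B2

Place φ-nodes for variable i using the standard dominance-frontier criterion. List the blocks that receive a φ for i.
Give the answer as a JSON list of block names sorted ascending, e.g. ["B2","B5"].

Answer: ["B2", "B6", "B7"]

Analysis:
idom tree: B1←B0 B2←B1 B3←B2 B4←B2 B5←B3 B6←B2 B7←B2
Join-block Dom:
  B2: preds {B1,B7}: {B0,B1} ∩ {B0,B1,B2,B7} = {B0,B1}; idom=B1
  B6: preds {B2,B4,B5}: {B0,B1,B2} ∩ {B0,B1,B2,B4} ∩ {B0,B1,B2,B3,B5} = {B0,B1,B2}; idom=B2
  B7: preds {B5,B6}: {B0,B1,B2,B3,B5} ∩ {B0,B1,B2,B6} = {B0,B1,B2}; idom=B2

Frontier:
  join B2 pred B1: · stop@B1
  join B2 pred B7: B7→B2 stop@B1
  join B6 pred B2: · stop@B2
  join B6 pred B4: B4 stop@B2
  join B6 pred B5: B5→B3 stop@B2
  join B7 pred B5: B5→B3 stop@B2
  join B7 pred B6: B6 stop@B2
  DF(B0)=∅
  DF(B1)=∅
  DF(B2)={B2}
  DF(B3)={B6,B7}
  DF(B4)={B6}
  DF(B5)={B6,B7}
  DF(B6)={B7}
  DF(B7)={B2}

φ for i: defs {B0,B1,B2,B3,B4}
  DF⁺ = {B2,B6,B7}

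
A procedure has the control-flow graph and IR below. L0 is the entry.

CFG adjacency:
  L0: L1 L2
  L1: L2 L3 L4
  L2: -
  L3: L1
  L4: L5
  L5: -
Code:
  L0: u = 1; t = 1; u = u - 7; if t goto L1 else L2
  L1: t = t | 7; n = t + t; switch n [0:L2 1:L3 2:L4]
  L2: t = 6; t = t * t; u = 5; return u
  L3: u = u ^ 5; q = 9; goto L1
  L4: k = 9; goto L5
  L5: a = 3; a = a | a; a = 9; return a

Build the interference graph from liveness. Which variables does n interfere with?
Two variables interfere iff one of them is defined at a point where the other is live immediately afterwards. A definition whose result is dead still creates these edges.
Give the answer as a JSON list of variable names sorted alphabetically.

Block summaries:
  L0 def {t,u} use ∅
  L1 def {n,t} use {t}
  L2 def {t,u} use ∅
  L3 def {q,u} use {u}
  L4 def {k} use ∅
  L5 def {a} use ∅

Live sets:
  live L0: ∅→{t,u}
  live L1: {t,u}→{t,u}
  live L2: ∅→∅
  live L3: {t,u}→{t,u}
  live L4: ∅→∅
  live L5: ∅→∅

Interference:
  a: ∅
  k: ∅
  n: {t,u}
  q: {t,u}
  t: {n,q,u}
  u: {n,q,t}

N(n) = ["t", "u"]

Answer: ["t", "u"]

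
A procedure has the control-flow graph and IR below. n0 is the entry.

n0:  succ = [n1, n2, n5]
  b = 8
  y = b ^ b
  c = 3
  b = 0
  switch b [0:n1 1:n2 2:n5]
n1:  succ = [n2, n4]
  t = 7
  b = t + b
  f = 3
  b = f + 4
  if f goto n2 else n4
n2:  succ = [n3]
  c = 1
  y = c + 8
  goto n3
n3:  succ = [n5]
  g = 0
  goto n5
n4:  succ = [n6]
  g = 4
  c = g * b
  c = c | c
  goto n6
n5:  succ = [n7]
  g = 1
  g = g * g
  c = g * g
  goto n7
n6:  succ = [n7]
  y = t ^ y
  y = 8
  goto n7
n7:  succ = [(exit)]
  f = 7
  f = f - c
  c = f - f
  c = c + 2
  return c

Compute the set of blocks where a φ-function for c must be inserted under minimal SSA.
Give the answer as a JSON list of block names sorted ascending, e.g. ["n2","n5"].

Answer: ["n5", "n7"]

Working:
idom tree: n1←n0 n2←n0 n3←n2 n4←n1 n5←n0 n6←n4 n7←n0
Dom at joins:
  n2: preds {n0,n1}: {n0} ∩ {n0,n1} = {n0}; idom=n0
  n5: preds {n0,n3}: {n0} ∩ {n0,n2,n3} = {n0}; idom=n0
  n7: preds {n5,n6}: {n0,n5} ∩ {n0,n1,n4,n6} = {n0}; idom=n0

Frontier:
  join n2 pred n0: · stop@n0
  join n2 pred n1: n1 stop@n0
  join n5 pred n0: · stop@n0
  join n5 pred n3: n3→n2 stop@n0
  join n7 pred n5: n5 stop@n0
  join n7 pred n6: n6→n4→n1 stop@n0
  n0: DF=∅
  n1: DF={n2,n7}
  n2: DF={n5}
  n3: DF={n5}
  n4: DF={n7}
  n5: DF={n7}
  n6: DF={n7}
  n7: DF=∅

φ for c: defs {n0,n2,n4,n5,n7}
  DF⁺ = {n5,n7}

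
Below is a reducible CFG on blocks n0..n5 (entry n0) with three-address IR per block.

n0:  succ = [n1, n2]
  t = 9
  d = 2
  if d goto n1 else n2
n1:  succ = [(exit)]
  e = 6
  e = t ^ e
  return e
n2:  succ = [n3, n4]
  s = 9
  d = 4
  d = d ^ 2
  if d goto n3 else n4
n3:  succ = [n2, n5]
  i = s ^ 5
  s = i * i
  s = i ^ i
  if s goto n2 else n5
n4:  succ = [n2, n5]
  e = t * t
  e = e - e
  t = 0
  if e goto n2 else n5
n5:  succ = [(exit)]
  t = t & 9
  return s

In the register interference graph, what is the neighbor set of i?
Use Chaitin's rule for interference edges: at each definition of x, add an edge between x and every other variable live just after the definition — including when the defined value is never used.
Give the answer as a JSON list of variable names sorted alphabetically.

Answer: ["s", "t"]

Working:
def/use:
  n0 def {d,t} use ∅
  n1 def {e} use {t}
  n2 def {d,s} use ∅
  n3 def {i,s} use {s}
  n4 def {e,t} use {t}
  n5 def {t} use {s,t}

Backward fixpoint:
  live n0: ∅→{t}
  live n1: {t}→∅
  live n2: {t}→{s,t}
  live n3: {s,t}→{s,t}
  live n4: {s,t}→{s,t}
  live n5: {s,t}→∅

Interference:
  d: {s,t}
  e: {s,t}
  i: {s,t}
  s: {d,e,i,t}
  t: {d,e,i,s}

N(i) = ["s", "t"]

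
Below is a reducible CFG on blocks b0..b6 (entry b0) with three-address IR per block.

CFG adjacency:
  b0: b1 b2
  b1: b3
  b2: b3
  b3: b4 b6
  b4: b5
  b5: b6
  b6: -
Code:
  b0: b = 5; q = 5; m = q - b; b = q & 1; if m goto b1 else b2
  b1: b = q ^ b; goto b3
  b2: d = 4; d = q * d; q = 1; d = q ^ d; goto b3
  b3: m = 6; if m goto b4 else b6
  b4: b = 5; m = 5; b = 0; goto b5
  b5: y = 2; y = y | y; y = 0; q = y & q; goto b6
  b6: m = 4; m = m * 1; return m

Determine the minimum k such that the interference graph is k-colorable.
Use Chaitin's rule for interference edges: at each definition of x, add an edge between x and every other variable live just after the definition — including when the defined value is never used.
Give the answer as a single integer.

Answer: 3

Derivation:
def/use:
  b0 def {b,m,q} use ∅
  b1 def {b} use {b,q}
  b2 def {d,q} use {q}
  b3 def {m} use ∅
  b4 def {b,m} use ∅
  b5 def {q,y} use {q}
  b6 def {m} use ∅

Liveness:
  b0: in=∅ out={b,q}
  b1: in={b,q} out={q}
  b2: in={q} out={q}
  b3: in={q} out={q}
  b4: in={q} out={q}
  b5: in={q} out=∅
  b6: in=∅ out=∅

Interference:
  b — {m,q}
  d — {q}
  m — {b,q}
  q — {b,d,m,y}
  y — {q}

Chromatic number:
  lower bound: {b,m,q} mutually conflict ⇒ χ ≥ 3
  3-colouring: r0={q}  r1={b,d,y}  r2={m}
  χ = 3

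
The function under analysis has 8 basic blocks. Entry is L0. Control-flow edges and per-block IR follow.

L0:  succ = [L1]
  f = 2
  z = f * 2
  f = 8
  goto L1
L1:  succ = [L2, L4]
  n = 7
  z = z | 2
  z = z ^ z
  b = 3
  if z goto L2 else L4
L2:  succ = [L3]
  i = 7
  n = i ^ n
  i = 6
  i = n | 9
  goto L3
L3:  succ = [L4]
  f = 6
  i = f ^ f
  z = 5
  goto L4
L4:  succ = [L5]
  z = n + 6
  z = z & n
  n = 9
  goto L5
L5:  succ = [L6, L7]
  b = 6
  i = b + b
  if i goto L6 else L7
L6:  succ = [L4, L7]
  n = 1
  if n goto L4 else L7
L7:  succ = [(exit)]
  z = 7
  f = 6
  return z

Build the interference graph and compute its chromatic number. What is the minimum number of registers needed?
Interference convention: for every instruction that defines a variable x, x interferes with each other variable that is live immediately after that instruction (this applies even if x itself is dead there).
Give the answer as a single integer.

def/use:
  L0: def={f,z} ue=∅
  L1: def={b,n,z} ue={z}
  L2: def={i,n} ue={n}
  L3: def={f,i,z} ue=∅
  L4: def={n,z} ue={n}
  L5: def={b,i} ue=∅
  L6: def={n} ue=∅
  L7: def={f,z} ue=∅

Liveness:
  L0 li=∅ lo={z}
  L1 li={z} lo={n}
  L2 li={n} lo={n}
  L3 li={n} lo={n}
  L4 li={n} lo=∅
  L5 li=∅ lo=∅
  L6 li=∅ lo={n}
  L7 li=∅ lo=∅

Interfere edges:
  b — {n,z}
  f — {n,z}
  i — {n}
  n — {b,f,i,z}
  z — {b,f,n}

Colouring:
  {b,n,z} pairwise interfere (3-clique) ⇒ χ ≥ 3
  assign b→c2 f→c2 i→c1 n→c0 z→c1 — no edge inside a register ⇒ χ ≤ 3
  χ = 3

Answer: 3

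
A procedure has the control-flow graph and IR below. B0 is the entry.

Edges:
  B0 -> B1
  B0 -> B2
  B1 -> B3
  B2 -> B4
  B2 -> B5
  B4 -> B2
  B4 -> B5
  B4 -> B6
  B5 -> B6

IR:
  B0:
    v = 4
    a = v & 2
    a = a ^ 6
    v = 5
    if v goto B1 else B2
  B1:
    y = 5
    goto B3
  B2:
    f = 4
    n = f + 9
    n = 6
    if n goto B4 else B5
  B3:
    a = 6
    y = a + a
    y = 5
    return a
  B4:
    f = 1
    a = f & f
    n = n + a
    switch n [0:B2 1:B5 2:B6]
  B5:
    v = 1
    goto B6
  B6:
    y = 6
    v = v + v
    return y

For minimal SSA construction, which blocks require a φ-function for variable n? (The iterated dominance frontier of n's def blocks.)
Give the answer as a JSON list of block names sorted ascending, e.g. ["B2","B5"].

Answer: ["B2", "B5", "B6"]

Derivation:
idom tree: B1←B0 B2←B0 B3←B1 B4←B2 B5←B2 B6←B2
Join-block Dom:
  B2: preds {B0,B4}: {B0} ∩ {B0,B2,B4} = {B0}; idom=B0
  B5: preds {B2,B4}: {B0,B2} ∩ {B0,B2,B4} = {B0,B2}; idom=B2
  B6: preds {B4,B5}: {B0,B2,B4} ∩ {B0,B2,B5} = {B0,B2}; idom=B2

DF walk-up:
  B2←B0: walk · to B0
  B2←B4: walk B4→B2 to B0
  B5←B2: walk · to B2
  B5←B4: walk B4 to B2
  B6←B4: walk B4 to B2
  B6←B5: walk B5 to B2
  B0: DF=∅
  B1: DF=∅
  B2: DF={B2}
  B3: DF=∅
  B4: DF={B2,B5,B6}
  B5: DF={B6}
  B6: DF=∅

φ for n: defs {B2,B4}
  DF⁺ = {B2,B5,B6}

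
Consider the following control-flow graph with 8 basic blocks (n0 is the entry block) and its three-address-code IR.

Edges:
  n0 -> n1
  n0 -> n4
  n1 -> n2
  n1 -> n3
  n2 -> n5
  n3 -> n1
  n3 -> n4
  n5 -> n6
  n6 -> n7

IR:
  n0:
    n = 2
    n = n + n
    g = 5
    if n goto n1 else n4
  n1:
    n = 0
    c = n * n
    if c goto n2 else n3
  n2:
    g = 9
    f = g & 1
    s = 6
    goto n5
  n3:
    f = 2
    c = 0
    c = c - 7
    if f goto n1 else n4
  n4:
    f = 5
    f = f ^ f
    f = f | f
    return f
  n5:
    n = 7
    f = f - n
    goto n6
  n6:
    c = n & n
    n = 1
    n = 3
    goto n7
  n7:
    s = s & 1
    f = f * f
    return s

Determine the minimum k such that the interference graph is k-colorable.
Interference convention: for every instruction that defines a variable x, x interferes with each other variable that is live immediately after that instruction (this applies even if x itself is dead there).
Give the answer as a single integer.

def/use:
  n0: {g,n} / ∅
  n1: {c,n} / ∅
  n2: {f,g,s} / ∅
  n3: {c,f} / ∅
  n4: {f} / ∅
  n5: {f,n} / {f}
  n6: {c,n} / {n}
  n7: {f,s} / {f,s}

Live sets:
  n0: in=∅ out=∅
  n1: in=∅ out=∅
  n2: in=∅ out={f,s}
  n3: in=∅ out=∅
  n4: in=∅ out=∅
  n5: in={f,s} out={f,n,s}
  n6: in={f,n,s} out={f,s}
  n7: in={f,s} out=∅

Conflict graph:
  c↔{f,s}
  f↔{c,n,s}
  g↔{n}
  n↔{f,g,s}
  s↔{c,f,n}

Colouring:
  {c,f,s} pairwise interfere (3-clique) ⇒ χ ≥ 3
  assign c→R1 f→R0 g→R0 n→R1 s→R2 — no edge inside a register ⇒ χ ≤ 3
  χ = 3

Answer: 3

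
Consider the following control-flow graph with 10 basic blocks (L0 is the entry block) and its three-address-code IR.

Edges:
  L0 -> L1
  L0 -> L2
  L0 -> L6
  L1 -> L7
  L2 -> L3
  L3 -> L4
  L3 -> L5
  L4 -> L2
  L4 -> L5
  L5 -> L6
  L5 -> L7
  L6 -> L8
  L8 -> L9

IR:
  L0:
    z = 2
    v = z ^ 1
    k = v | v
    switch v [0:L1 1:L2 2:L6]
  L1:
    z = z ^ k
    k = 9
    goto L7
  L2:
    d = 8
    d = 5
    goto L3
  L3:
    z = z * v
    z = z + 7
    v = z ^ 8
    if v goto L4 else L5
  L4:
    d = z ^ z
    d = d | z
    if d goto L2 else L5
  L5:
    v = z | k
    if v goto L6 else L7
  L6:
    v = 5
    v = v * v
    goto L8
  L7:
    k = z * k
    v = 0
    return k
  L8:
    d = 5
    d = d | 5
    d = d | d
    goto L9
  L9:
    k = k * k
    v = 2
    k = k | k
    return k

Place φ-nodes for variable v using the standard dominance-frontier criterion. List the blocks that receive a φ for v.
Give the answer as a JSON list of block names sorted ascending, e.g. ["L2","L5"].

idom tree: L1←L0 L2←L0 L3←L2 L4←L3 L5←L3 L6←L0 L7←L0 L8←L6 L9←L8
Dom∩ at merges:
  L2: preds {L0,L4}: {L0} ∩ {L0,L2,L3,L4} = {L0}; idom=L0
  L5: preds {L3,L4}: {L0,L2,L3} ∩ {L0,L2,L3,L4} = {L0,L2,L3}; idom=L3
  L6: preds {L0,L5}: {L0} ∩ {L0,L2,L3,L5} = {L0}; idom=L0
  L7: preds {L1,L5}: {L0,L1} ∩ {L0,L2,L3,L5} = {L0}; idom=L0

DF derivation:
  join L2 pred L0: · stop@L0
  join L2 pred L4: L4→L3→L2 stop@L0
  join L5 pred L3: · stop@L3
  join L5 pred L4: L4 stop@L3
  join L6 pred L0: · stop@L0
  join L6 pred L5: L5→L3→L2 stop@L0
  join L7 pred L1: L1 stop@L0
  join L7 pred L5: L5→L3→L2 stop@L0
  L0 → ∅
  L1 → {L7}
  L2 → {L2,L6,L7}
  L3 → {L2,L6,L7}
  L4 → {L2,L5}
  L5 → {L6,L7}
  L6 → ∅
  L7 → ∅
  L8 → ∅
  L9 → ∅

φ for v: defs {L0,L3,L5,L6,L7,L9}
  DF⁺ = {L2,L6,L7}

Answer: ["L2", "L6", "L7"]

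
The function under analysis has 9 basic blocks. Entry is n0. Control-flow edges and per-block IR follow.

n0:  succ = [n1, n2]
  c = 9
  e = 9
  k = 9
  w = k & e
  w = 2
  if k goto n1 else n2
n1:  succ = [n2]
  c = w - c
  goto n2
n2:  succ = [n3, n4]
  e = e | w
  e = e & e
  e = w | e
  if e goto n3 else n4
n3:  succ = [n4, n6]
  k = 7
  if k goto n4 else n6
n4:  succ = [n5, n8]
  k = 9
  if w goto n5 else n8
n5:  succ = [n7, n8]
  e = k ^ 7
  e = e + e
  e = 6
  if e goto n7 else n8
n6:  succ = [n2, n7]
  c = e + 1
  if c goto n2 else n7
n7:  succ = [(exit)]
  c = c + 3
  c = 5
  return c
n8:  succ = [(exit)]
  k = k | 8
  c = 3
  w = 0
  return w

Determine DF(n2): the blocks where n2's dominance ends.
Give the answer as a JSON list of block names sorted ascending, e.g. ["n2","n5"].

idom tree: n1←n0 n2←n0 n3←n2 n4←n2 n5←n4 n6←n3 n7←n2 n8←n4
Dom at joins:
  n2: preds {n0,n1,n6}: {n0} ∩ {n0,n1} ∩ {n0,n2,n3,n6} = {n0}; idom=n0
  n4: preds {n2,n3}: {n0,n2} ∩ {n0,n2,n3} = {n0,n2}; idom=n2
  n7: preds {n5,n6}: {n0,n2,n4,n5} ∩ {n0,n2,n3,n6} = {n0,n2}; idom=n2
  n8: preds {n4,n5}: {n0,n2,n4} ∩ {n0,n2,n4,n5} = {n0,n2,n4}; idom=n4

Frontier:
  join n2 pred n0: · stop@n0
  join n2 pred n1: n1 stop@n0
  join n2 pred n6: n6→n3→n2 stop@n0
  join n4 pred n2: · stop@n2
  join n4 pred n3: n3 stop@n2
  join n7 pred n5: n5→n4 stop@n2
  join n7 pred n6: n6→n3 stop@n2
  join n8 pred n4: · stop@n4
  join n8 pred n5: n5 stop@n4
  n0: DF=∅
  n1: DF={n2}
  n2: DF={n2}
  n3: DF={n2,n4,n7}
  n4: DF={n7}
  n5: DF={n7,n8}
  n6: DF={n2,n7}
  n7: DF=∅
  n8: DF=∅

DF(n2) = ["n2"]

Answer: ["n2"]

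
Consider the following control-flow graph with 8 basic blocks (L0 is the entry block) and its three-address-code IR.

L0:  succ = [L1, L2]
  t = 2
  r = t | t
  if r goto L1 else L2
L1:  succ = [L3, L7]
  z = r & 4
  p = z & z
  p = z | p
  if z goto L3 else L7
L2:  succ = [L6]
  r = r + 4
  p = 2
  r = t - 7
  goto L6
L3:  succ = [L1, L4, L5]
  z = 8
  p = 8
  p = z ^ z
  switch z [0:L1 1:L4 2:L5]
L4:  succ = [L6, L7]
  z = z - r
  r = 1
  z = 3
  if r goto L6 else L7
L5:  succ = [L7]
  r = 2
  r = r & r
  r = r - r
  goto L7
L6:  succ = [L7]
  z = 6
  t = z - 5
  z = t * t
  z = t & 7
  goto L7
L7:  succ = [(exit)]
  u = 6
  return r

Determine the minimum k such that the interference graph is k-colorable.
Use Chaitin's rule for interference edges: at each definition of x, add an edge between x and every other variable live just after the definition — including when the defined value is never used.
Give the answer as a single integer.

Answer: 4

Derivation:
def/use:
  L0: {r,t} / ∅
  L1: {p,z} / {r}
  L2: {p,r} / {r,t}
  L3: {p,z} / ∅
  L4: {r,z} / {r,z}
  L5: {r} / ∅
  L6: {t,z} / ∅
  L7: {u} / {r}

Live sets:
  L0: in=∅ out={r,t}
  L1: in={r} out={r}
  L2: in={r,t} out={r}
  L3: in={r} out={r,z}
  L4: in={r,z} out={r}
  L5: in=∅ out={r}
  L6: in={r} out={r}
  L7: in={r} out=∅

Conflict graph:
  p↔{r,t,z}
  r↔{p,t,u,z}
  t↔{p,r,z}
  u↔{r}
  z↔{p,r,t}

Colouring:
  lower bound: {p,r,t,z} mutually conflict ⇒ χ ≥ 4
  4-colouring: c0={r}  c1={p,u}  c2={t}  c3={z}
  χ = 4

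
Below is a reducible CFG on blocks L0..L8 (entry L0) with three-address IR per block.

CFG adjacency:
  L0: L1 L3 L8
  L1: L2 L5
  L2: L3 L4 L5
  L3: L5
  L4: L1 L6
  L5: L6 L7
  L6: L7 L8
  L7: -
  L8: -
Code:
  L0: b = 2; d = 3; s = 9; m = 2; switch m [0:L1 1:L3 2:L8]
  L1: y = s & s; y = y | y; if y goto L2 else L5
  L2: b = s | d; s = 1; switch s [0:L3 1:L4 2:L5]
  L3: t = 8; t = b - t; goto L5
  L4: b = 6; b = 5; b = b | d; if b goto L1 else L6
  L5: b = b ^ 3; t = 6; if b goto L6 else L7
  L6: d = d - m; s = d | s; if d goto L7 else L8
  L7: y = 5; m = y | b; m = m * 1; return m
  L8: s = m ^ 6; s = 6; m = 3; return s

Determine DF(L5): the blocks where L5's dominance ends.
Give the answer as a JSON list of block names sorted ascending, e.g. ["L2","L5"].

Answer: ["L6", "L7"]

Analysis:
idom tree: L1←L0 L2←L1 L3←L0 L4←L2 L5←L0 L6←L0 L7←L0 L8←L0
Join-block Dom:
  L1: preds {L0,L4}: {L0} ∩ {L0,L1,L2,L4} = {L0}; idom=L0
  L3: preds {L0,L2}: {L0} ∩ {L0,L1,L2} = {L0}; idom=L0
  L5: preds {L1,L2,L3}: {L0,L1} ∩ {L0,L1,L2} ∩ {L0,L3} = {L0}; idom=L0
  L6: preds {L4,L5}: {L0,L1,L2,L4} ∩ {L0,L5} = {L0}; idom=L0
  L7: preds {L5,L6}: {L0,L5} ∩ {L0,L6} = {L0}; idom=L0
  L8: preds {L0,L6}: {L0} ∩ {L0,L6} = {L0}; idom=L0

DF walk-up:
  L1←L0: walk · to L0
  L1←L4: walk L4→L2→L1 to L0
  L3←L0: walk · to L0
  L3←L2: walk L2→L1 to L0
  L5←L1: walk L1 to L0
  L5←L2: walk L2→L1 to L0
  L5←L3: walk L3 to L0
  L6←L4: walk L4→L2→L1 to L0
  L6←L5: walk L5 to L0
  L7←L5: walk L5 to L0
  L7←L6: walk L6 to L0
  L8←L0: walk · to L0
  L8←L6: walk L6 to L0
  L0 → ∅
  L1 → {L1,L3,L5,L6}
  L2 → {L1,L3,L5,L6}
  L3 → {L5}
  L4 → {L1,L6}
  L5 → {L6,L7}
  L6 → {L7,L8}
  L7 → ∅
  L8 → ∅

DF(L5) = ["L6", "L7"]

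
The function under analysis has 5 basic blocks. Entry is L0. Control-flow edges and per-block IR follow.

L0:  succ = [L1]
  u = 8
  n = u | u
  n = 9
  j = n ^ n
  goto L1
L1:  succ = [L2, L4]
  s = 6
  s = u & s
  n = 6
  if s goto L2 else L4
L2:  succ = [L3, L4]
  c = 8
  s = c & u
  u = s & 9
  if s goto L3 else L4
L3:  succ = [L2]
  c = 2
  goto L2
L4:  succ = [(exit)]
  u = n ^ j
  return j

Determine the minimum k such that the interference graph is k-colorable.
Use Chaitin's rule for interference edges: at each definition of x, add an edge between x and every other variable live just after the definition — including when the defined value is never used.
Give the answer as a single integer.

def/use:
  L0: {j,n,u} / ∅
  L1: {n,s} / {u}
  L2: {c,s,u} / {u}
  L3: {c} / ∅
  L4: {u} / {j,n}

Live sets:
  live L0: ∅→{j,u}
  live L1: {j,u}→{j,n,u}
  live L2: {j,n,u}→{j,n,u}
  live L3: {j,n,u}→{j,n,u}
  live L4: {j,n}→∅

Interference:
  c: {j,n,u}
  j: {c,n,s,u}
  n: {c,j,s,u}
  s: {j,n,u}
  u: {c,j,n,s}

Registers:
  lower bound: {c,j,n,u} mutually conflict ⇒ χ ≥ 4
  assign c→r3 j→r0 n→r1 s→r3 u→r2 — no edge inside a register ⇒ χ ≤ 4
  χ = 4

Answer: 4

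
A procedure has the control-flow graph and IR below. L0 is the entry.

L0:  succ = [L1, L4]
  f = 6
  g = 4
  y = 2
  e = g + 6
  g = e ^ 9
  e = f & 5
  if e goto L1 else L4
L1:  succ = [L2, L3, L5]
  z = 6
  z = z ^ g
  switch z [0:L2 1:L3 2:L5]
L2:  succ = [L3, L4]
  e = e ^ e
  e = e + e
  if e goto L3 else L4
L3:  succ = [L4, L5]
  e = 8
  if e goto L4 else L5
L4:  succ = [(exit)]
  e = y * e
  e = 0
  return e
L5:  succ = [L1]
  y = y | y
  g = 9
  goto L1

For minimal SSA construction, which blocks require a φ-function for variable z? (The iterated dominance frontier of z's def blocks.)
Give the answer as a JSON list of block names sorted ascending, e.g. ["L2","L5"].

Answer: ["L1", "L4"]

Derivation:
idom tree: L1←L0 L2←L1 L3←L1 L4←L0 L5←L1
Join-block Dom:
  L1: preds {L0,L5}: {L0} ∩ {L0,L1,L5} = {L0}; idom=L0
  L3: preds {L1,L2}: {L0,L1} ∩ {L0,L1,L2} = {L0,L1}; idom=L1
  L4: preds {L0,L2,L3}: {L0} ∩ {L0,L1,L2} ∩ {L0,L1,L3} = {L0}; idom=L0
  L5: preds {L1,L3}: {L0,L1} ∩ {L0,L1,L3} = {L0,L1}; idom=L1

DF derivation:
  L1←L0: walk · to L0
  L1←L5: walk L5→L1 to L0
  L3←L1: walk · to L1
  L3←L2: walk L2 to L1
  L4←L0: walk · to L0
  L4←L2: walk L2→L1 to L0
  L4←L3: walk L3→L1 to L0
  L5←L1: walk · to L1
  L5←L3: walk L3 to L1
  L0 → ∅
  L1 → {L1,L4}
  L2 → {L3,L4}
  L3 → {L4,L5}
  L4 → ∅
  L5 → {L1}

φ for z: defs {L1}
  DF⁺ = {L1,L4}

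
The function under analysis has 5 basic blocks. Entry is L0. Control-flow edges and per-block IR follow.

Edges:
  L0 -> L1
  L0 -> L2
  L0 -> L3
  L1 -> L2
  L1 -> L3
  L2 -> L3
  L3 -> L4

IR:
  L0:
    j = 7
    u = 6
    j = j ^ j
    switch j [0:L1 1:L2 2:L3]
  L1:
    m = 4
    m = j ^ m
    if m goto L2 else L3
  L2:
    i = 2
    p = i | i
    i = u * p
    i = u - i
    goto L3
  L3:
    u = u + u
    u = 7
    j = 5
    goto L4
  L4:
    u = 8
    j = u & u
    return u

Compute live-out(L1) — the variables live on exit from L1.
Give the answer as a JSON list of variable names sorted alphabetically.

Answer: ["u"]

Working:
Per-block:
  L0 def {j,u} use ∅
  L1 def {m} use {j}
  L2 def {i,p} use {u}
  L3 def {j,u} use {u}
  L4 def {j,u} use ∅

Live sets:
  live L0: ∅→{j,u}
  live L1: {j,u}→{u}
  live L2: {u}→{u}
  live L3: {u}→∅
  live L4: ∅→∅

live-out(L1) = ["u"]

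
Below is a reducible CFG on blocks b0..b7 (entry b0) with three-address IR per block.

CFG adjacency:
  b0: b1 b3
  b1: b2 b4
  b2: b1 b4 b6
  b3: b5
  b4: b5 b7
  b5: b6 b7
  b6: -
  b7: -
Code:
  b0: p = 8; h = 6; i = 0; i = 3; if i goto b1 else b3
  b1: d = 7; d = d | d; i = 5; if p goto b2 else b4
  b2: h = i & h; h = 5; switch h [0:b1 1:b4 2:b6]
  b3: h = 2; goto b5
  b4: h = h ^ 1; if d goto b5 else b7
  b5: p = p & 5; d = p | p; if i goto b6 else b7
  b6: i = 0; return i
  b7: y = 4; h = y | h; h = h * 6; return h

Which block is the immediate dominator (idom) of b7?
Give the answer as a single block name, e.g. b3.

Answer: b0

Working:
idom tree: b1←b0 b2←b1 b3←b0 b4←b1 b5←b0 b6←b0 b7←b0
Join-block Dom:
  b1: preds {b0,b2}: {b0} ∩ {b0,b1,b2} = {b0}; idom=b0
  b4: preds {b1,b2}: {b0,b1} ∩ {b0,b1,b2} = {b0,b1}; idom=b1
  b5: preds {b3,b4}: {b0,b3} ∩ {b0,b1,b4} = {b0}; idom=b0
  b6: preds {b2,b5}: {b0,b1,b2} ∩ {b0,b5} = {b0}; idom=b0
  b7: preds {b4,b5}: {b0,b1,b4} ∩ {b0,b5} = {b0}; idom=b0

idom(b7) = b0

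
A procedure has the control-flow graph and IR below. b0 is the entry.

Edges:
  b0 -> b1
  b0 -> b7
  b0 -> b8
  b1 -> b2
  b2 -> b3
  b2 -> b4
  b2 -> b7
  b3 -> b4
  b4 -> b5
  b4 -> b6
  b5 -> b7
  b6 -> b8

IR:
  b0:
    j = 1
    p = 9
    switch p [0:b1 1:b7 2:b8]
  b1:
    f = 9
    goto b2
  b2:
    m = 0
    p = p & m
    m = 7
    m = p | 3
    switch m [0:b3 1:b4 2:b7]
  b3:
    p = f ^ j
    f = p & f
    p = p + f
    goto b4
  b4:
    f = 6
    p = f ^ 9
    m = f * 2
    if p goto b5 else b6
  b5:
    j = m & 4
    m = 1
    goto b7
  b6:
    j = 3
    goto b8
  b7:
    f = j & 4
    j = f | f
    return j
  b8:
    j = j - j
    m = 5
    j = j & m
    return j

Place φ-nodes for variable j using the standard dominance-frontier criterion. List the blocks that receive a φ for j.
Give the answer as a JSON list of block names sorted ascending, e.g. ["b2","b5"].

Answer: ["b7", "b8"]

Working:
idom tree: b1←b0 b2←b1 b3←b2 b4←b2 b5←b4 b6←b4 b7←b0 b8←b0
Join-block Dom:
  b4: preds {b2,b3}: {b0,b1,b2} ∩ {b0,b1,b2,b3} = {b0,b1,b2}; idom=b2
  b7: preds {b0,b2,b5}: {b0} ∩ {b0,b1,b2} ∩ {b0,b1,b2,b4,b5} = {b0}; idom=b0
  b8: preds {b0,b6}: {b0} ∩ {b0,b1,b2,b4,b6} = {b0}; idom=b0

Frontier:
  b4←b2: walk · to b2
  b4←b3: walk b3 to b2
  b7←b0: walk · to b0
  b7←b2: walk b2→b1 to b0
  b7←b5: walk b5→b4→b2→b1 to b0
  b8←b0: walk · to b0
  b8←b6: walk b6→b4→b2→b1 to b0
  DF(b0)=∅
  DF(b1)={b7,b8}
  DF(b2)={b7,b8}
  DF(b3)={b4}
  DF(b4)={b7,b8}
  DF(b5)={b7}
  DF(b6)={b8}
  DF(b7)=∅
  DF(b8)=∅

φ for j: defs {b0,b5,b6,b7,b8}
  DF⁺ = {b7,b8}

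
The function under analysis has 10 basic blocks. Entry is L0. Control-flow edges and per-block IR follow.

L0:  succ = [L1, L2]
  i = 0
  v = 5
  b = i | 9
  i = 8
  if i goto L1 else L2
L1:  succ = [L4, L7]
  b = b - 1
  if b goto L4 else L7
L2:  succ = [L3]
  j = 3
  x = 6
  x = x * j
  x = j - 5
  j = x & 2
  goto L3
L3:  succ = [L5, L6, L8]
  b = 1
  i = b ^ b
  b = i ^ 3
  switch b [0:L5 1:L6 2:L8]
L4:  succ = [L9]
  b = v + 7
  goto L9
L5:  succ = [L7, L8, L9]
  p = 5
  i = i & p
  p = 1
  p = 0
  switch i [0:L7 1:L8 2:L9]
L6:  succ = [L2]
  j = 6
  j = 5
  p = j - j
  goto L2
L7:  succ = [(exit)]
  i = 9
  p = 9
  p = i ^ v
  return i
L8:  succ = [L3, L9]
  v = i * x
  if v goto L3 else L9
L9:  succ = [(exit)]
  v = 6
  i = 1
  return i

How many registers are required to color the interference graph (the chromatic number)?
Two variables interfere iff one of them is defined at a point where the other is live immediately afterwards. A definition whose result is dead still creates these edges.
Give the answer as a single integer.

Answer: 4

Analysis:
def/use:
  L0: {b,i,v} / ∅
  L1: {b} / {b}
  L2: {j,x} / ∅
  L3: {b,i} / ∅
  L4: {b} / {v}
  L5: {i,p} / {i}
  L6: {j,p} / ∅
  L7: {i,p} / {v}
  L8: {v} / {i,x}
  L9: {i,v} / ∅

Live sets:
  L0 li=∅ lo={b,v}
  L1 li={b,v} lo={v}
  L2 li={v} lo={v,x}
  L3 li={v,x} lo={i,v,x}
  L4 li={v} lo=∅
  L5 li={i,v,x} lo={i,v,x}
  L6 li={v} lo={v}
  L7 li={v} lo=∅
  L8 li={i,x} lo={v,x}
  L9 li=∅ lo=∅

Interfere edges:
  b — {i,v,x}
  i — {b,p,v,x}
  j — {v,x}
  p — {i,v,x}
  v — {b,i,j,p,x}
  x — {b,i,j,p,v}

Colouring:
  {b,i,v,x} pairwise interfere (4-clique) ⇒ χ ≥ 4
  4-colouring: c0={v}  c1={x}  c2={i,j}  c3={b,p}
  χ = 4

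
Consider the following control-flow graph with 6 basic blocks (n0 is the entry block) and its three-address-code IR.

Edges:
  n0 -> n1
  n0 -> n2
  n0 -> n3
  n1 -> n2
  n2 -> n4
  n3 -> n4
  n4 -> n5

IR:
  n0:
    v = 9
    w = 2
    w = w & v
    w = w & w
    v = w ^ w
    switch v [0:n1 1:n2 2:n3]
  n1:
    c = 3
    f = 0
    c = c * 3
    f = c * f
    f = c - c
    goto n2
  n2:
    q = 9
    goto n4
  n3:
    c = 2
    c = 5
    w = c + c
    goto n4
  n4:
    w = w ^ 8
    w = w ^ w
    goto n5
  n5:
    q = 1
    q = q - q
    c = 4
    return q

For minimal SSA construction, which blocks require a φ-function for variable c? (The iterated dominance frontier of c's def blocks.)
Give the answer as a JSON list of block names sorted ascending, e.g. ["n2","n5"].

idom tree: n1←n0 n2←n0 n3←n0 n4←n0 n5←n4
Dom∩ at merges:
  n2: preds {n0,n1}: {n0} ∩ {n0,n1} = {n0}; idom=n0
  n4: preds {n2,n3}: {n0,n2} ∩ {n0,n3} = {n0}; idom=n0

Frontier:
  n2←n0: walk · to n0
  n2←n1: walk n1 to n0
  n4←n2: walk n2 to n0
  n4←n3: walk n3 to n0
  n0: DF=∅
  n1: DF={n2}
  n2: DF={n4}
  n3: DF={n4}
  n4: DF=∅
  n5: DF=∅

φ for c: defs {n1,n3,n5}
  DF⁺ = {n2,n4}

Answer: ["n2", "n4"]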